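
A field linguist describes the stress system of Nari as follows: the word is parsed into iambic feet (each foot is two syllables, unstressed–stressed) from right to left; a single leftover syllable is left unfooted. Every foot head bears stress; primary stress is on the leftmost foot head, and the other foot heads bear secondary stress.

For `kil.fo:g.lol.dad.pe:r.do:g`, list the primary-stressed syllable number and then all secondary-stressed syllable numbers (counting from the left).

Parse right to left into iambic (σˈσ) feet: (kil.ˈfo:g) (lol.ˈdad) (pe:r.ˈdo:g).
Foot heads (stressed positions): 2, 4, 6.
End Rule Leftmost: primary stress on the leftmost head = syllable 2.
Secondary stress on 4, 6: kil.ˈfo:g.lol.ˌdad.pe:r.ˌdo:g.

primary 2, secondary 4, 6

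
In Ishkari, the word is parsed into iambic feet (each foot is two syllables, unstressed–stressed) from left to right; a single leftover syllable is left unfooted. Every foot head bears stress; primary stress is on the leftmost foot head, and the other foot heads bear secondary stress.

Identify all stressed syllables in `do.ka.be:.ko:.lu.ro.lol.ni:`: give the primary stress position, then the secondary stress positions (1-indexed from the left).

primary 2, secondary 4, 6, 8

Parse left to right into iambic (σˈσ) feet: (do.ˈka) (be:.ˈko:) (lu.ˈro) (lol.ˈni:).
Foot heads (stressed positions): 2, 4, 6, 8.
End Rule Leftmost: primary stress on the leftmost head = syllable 2.
Secondary stress on 4, 6, 8: do.ˈka.be:.ˌko:.lu.ˌro.lol.ˌni:.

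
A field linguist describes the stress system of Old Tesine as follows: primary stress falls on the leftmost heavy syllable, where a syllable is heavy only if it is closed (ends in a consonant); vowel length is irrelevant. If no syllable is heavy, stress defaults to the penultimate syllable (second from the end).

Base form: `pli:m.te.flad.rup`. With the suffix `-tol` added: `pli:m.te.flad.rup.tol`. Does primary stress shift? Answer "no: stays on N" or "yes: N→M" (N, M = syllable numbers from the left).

Base `pli:m.te.flad.rup` (4 syllables):
  Weights: 1 pli:m H, 2 te L, 3 flad H, 4 rup H.
  Heavy syllables in the domain: 1, 3, 4. The leftmost is syllable 1 (pli:m).
  → primary stress on syllable 1.
Suffixed `pli:m.te.flad.rup.tol` (5 syllables):
  Weights: 1 pli:m H, 2 te L, 3 flad H, 4 rup H, 5 tol H.
  Heavy syllables in the domain: 1, 3, 4, 5. The leftmost is syllable 1 (pli:m).
  → primary stress on syllable 1.

no: stays on 1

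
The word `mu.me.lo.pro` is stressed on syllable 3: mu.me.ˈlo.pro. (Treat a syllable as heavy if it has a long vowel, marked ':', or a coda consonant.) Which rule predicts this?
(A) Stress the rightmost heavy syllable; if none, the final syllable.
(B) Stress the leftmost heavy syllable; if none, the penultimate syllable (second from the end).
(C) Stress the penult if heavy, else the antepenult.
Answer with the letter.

Rule A → syllable 4 (observed: 3).
Rule B → syllable 3 ✓.
Rule C → syllable 2 (observed: 3).

B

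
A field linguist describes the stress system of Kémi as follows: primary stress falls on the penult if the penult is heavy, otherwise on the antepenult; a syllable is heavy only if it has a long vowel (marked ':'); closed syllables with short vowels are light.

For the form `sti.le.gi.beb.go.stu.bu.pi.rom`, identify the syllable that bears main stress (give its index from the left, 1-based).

Weights: 7 bu L, 8 pi L, 9 rom L.
The penult (syllable 8, pi) is light, so stress falls on the antepenult (syllable 7, bu).
Primary stress: syllable 7 → sti.le.gi.beb.go.stu.ˈbu.pi.rom.

7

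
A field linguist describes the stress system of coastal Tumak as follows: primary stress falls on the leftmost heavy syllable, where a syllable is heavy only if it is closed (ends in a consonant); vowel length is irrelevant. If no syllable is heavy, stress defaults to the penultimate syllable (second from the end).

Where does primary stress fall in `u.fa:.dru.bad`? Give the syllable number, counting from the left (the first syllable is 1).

Weights: 1 u L, 2 fa: L, 3 dru L, 4 bad H.
Heavy syllables in the domain: 4. The leftmost is syllable 4 (bad).
Primary stress: syllable 4 → u.fa:.dru.ˈbad.

4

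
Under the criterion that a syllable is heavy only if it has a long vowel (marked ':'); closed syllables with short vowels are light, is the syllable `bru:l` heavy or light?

heavy

`bru:l`: long vowel, closed (coda /l/). Long vowel → heavy.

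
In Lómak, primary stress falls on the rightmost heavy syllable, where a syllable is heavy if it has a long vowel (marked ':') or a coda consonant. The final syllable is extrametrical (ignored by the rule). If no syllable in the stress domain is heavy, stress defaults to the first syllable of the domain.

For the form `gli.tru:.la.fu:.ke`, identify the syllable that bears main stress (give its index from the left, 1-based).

The final syllable (5, ke) is extrametrical; the stress domain is syllables 1–4.
Weights: 1 gli L, 2 tru: H, 3 la L, 4 fu: H.
Heavy syllables in the domain: 2, 4. The rightmost is syllable 4 (fu:).
Primary stress: syllable 4 → gli.tru:.la.ˈfu:.ke.

4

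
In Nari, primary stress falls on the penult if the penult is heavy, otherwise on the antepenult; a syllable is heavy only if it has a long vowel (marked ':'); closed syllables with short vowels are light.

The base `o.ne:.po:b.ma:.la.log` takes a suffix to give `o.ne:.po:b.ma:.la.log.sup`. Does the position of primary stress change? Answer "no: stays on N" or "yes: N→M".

yes: 4→5

Base `o.ne:.po:b.ma:.la.log` (6 syllables):
  Weights: 4 ma: H, 5 la L, 6 log L.
  The penult (syllable 5, la) is light, so stress falls on the antepenult (syllable 4, ma:).
  → primary stress on syllable 4.
Suffixed `o.ne:.po:b.ma:.la.log.sup` (7 syllables):
  Weights: 5 la L, 6 log L, 7 sup L.
  The penult (syllable 6, log) is light, so stress falls on the antepenult (syllable 5, la).
  → primary stress on syllable 5.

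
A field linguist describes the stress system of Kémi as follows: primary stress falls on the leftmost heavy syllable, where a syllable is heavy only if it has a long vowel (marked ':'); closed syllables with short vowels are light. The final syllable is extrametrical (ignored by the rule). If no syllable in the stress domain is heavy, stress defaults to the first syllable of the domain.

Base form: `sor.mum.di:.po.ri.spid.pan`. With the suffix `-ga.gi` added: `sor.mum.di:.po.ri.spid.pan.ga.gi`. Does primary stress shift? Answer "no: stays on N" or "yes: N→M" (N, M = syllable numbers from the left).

no: stays on 3

Base `sor.mum.di:.po.ri.spid.pan` (7 syllables):
  The final syllable (7, pan) is extrametrical; the stress domain is syllables 1–6.
  Weights: 1 sor L, 2 mum L, 3 di: H, 4 po L, 5 ri L, 6 spid L.
  Heavy syllables in the domain: 3. The leftmost is syllable 3 (di:).
  → primary stress on syllable 3.
Suffixed `sor.mum.di:.po.ri.spid.pan.ga.gi` (9 syllables):
  The final syllable (9, gi) is extrametrical; the stress domain is syllables 1–8.
  Weights: 1 sor L, 2 mum L, 3 di: H, 4 po L, 5 ri L, 6 spid L, 7 pan L, 8 ga L.
  Heavy syllables in the domain: 3. The leftmost is syllable 3 (di:).
  → primary stress on syllable 3.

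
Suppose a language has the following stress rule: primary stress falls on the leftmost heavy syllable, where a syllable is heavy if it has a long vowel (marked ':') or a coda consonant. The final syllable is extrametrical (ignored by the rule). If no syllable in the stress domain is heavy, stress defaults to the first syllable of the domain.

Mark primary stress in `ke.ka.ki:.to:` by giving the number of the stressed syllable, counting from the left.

The final syllable (4, to:) is extrametrical; the stress domain is syllables 1–3.
Weights: 1 ke L, 2 ka L, 3 ki: H.
Heavy syllables in the domain: 3. The leftmost is syllable 3 (ki:).
Primary stress: syllable 3 → ke.ka.ˈki:.to:.

3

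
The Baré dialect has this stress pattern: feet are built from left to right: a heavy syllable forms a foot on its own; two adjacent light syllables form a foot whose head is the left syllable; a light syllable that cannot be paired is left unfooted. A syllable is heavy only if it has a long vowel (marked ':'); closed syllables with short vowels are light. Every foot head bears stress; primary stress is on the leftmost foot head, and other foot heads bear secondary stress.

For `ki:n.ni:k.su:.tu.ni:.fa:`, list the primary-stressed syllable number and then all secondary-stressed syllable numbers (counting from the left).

Weights: 1 ki:n H, 2 ni:k H, 3 su: H, 4 tu L, 5 ni: H, 6 fa: H.
Parse left to right (heavy = foot alone; LL = one foot; stranded L unfooted): (ˈki:n) (ˈni:k) (ˈsu:) tu (ˈni:) (ˈfa:).
Foot heads: 1, 2, 3, 5, 6.
Primary stress on the leftmost head = syllable 1.
Secondary stress on 2, 3, 5, 6: ˈki:n.ˌni:k.ˌsu:.tu.ˌni:.ˌfa:.

primary 1, secondary 2, 3, 5, 6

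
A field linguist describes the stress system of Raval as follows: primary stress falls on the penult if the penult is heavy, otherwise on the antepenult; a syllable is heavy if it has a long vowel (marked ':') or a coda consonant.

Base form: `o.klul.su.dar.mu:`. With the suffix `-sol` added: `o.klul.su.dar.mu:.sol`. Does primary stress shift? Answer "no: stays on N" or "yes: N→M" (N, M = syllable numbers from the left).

Base `o.klul.su.dar.mu:` (5 syllables):
  Weights: 3 su L, 4 dar H, 5 mu: H.
  The penult (syllable 4, dar) is heavy, so it takes stress.
  → primary stress on syllable 4.
Suffixed `o.klul.su.dar.mu:.sol` (6 syllables):
  Weights: 4 dar H, 5 mu: H, 6 sol H.
  The penult (syllable 5, mu:) is heavy, so it takes stress.
  → primary stress on syllable 5.

yes: 4→5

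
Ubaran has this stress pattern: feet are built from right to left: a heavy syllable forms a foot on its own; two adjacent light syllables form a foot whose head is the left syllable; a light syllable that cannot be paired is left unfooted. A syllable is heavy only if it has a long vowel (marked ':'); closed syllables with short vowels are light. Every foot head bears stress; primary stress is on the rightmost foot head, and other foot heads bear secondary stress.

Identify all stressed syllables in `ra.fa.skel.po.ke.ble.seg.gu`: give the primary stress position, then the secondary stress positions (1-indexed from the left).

Weights: 1 ra L, 2 fa L, 3 skel L, 4 po L, 5 ke L, 6 ble L, 7 seg L, 8 gu L.
Parse right to left (heavy = foot alone; LL = one foot; stranded L unfooted): (ˈra.fa) (ˈskel.po) (ˈke.ble) (ˈseg.gu).
Foot heads: 1, 3, 5, 7.
Primary stress on the rightmost head = syllable 7.
Secondary stress on 1, 3, 5: ˌra.fa.ˌskel.po.ˌke.ble.ˈseg.gu.

primary 7, secondary 1, 3, 5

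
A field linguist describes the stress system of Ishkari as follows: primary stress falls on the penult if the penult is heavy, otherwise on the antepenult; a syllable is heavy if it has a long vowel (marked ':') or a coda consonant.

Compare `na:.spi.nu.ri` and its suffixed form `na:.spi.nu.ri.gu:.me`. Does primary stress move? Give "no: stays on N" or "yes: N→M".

yes: 2→5

Base `na:.spi.nu.ri` (4 syllables):
  Weights: 2 spi L, 3 nu L, 4 ri L.
  The penult (syllable 3, nu) is light, so stress falls on the antepenult (syllable 2, spi).
  → primary stress on syllable 2.
Suffixed `na:.spi.nu.ri.gu:.me` (6 syllables):
  Weights: 4 ri L, 5 gu: H, 6 me L.
  The penult (syllable 5, gu:) is heavy, so it takes stress.
  → primary stress on syllable 5.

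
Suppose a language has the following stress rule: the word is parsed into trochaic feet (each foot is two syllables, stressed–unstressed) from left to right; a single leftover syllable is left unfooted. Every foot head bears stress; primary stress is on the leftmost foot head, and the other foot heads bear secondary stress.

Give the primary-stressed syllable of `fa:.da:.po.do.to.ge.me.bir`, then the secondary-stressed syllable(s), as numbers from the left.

Parse left to right into trochaic (ˈσσ) feet: (ˈfa:.da:) (ˈpo.do) (ˈto.ge) (ˈme.bir).
Foot heads (stressed positions): 1, 3, 5, 7.
End Rule Leftmost: primary stress on the leftmost head = syllable 1.
Secondary stress on 3, 5, 7: ˈfa:.da:.ˌpo.do.ˌto.ge.ˌme.bir.

primary 1, secondary 3, 5, 7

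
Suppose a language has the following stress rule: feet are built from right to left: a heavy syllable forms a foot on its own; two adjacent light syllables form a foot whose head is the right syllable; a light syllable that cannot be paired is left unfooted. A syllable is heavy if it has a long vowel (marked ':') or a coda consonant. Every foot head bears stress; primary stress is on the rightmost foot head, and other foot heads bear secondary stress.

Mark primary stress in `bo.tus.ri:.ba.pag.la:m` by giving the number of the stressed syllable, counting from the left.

Weights: 1 bo L, 2 tus H, 3 ri: H, 4 ba L, 5 pag H, 6 la:m H.
Parse right to left (heavy = foot alone; LL = one foot; stranded L unfooted): bo (ˈtus) (ˈri:) ba (ˈpag) (ˈla:m).
Foot heads: 2, 3, 5, 6.
Primary stress on the rightmost head = syllable 6.
Primary stress: syllable 6 → bo.tus.ri:.ba.pag.ˈla:m.

6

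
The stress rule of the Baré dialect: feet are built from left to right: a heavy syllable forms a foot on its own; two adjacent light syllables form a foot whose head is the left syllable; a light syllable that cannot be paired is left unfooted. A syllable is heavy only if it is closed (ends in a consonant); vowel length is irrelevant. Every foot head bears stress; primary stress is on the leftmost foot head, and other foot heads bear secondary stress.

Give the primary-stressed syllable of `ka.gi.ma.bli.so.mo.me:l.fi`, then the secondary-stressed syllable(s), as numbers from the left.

Weights: 1 ka L, 2 gi L, 3 ma L, 4 bli L, 5 so L, 6 mo L, 7 me:l H, 8 fi L.
Parse left to right (heavy = foot alone; LL = one foot; stranded L unfooted): (ˈka.gi) (ˈma.bli) (ˈso.mo) (ˈme:l) fi.
Foot heads: 1, 3, 5, 7.
Primary stress on the leftmost head = syllable 1.
Secondary stress on 3, 5, 7: ˈka.gi.ˌma.bli.ˌso.mo.ˌme:l.fi.

primary 1, secondary 3, 5, 7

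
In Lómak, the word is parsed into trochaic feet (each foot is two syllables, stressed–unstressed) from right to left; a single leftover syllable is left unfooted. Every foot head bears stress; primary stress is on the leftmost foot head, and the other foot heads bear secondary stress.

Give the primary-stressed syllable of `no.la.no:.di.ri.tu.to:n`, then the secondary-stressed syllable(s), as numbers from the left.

primary 2, secondary 4, 6

Parse right to left into trochaic (ˈσσ) feet: no (ˈla.no:) (ˈdi.ri) (ˈtu.to:n). Syllable 1 is left unfooted.
Foot heads (stressed positions): 2, 4, 6.
End Rule Leftmost: primary stress on the leftmost head = syllable 2.
Secondary stress on 4, 6: no.ˈla.no:.ˌdi.ri.ˌtu.to:n.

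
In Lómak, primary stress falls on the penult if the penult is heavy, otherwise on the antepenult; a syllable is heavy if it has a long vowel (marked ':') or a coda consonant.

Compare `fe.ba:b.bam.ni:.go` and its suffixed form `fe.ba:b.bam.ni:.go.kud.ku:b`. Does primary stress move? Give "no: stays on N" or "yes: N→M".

Base `fe.ba:b.bam.ni:.go` (5 syllables):
  Weights: 3 bam H, 4 ni: H, 5 go L.
  The penult (syllable 4, ni:) is heavy, so it takes stress.
  → primary stress on syllable 4.
Suffixed `fe.ba:b.bam.ni:.go.kud.ku:b` (7 syllables):
  Weights: 5 go L, 6 kud H, 7 ku:b H.
  The penult (syllable 6, kud) is heavy, so it takes stress.
  → primary stress on syllable 6.

yes: 4→6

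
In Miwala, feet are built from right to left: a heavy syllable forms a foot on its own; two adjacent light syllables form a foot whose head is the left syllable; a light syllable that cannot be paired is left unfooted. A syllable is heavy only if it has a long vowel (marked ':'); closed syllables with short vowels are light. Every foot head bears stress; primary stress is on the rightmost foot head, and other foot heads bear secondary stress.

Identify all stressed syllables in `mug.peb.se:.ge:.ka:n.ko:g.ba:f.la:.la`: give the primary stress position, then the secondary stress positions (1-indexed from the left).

Weights: 1 mug L, 2 peb L, 3 se: H, 4 ge: H, 5 ka:n H, 6 ko:g H, 7 ba:f H, 8 la: H, 9 la L.
Parse right to left (heavy = foot alone; LL = one foot; stranded L unfooted): (ˈmug.peb) (ˈse:) (ˈge:) (ˈka:n) (ˈko:g) (ˈba:f) (ˈla:) la.
Foot heads: 1, 3, 4, 5, 6, 7, 8.
Primary stress on the rightmost head = syllable 8.
Secondary stress on 1, 3, 4, 5, 6, 7: ˌmug.peb.ˌse:.ˌge:.ˌka:n.ˌko:g.ˌba:f.ˈla:.la.

primary 8, secondary 1, 3, 4, 5, 6, 7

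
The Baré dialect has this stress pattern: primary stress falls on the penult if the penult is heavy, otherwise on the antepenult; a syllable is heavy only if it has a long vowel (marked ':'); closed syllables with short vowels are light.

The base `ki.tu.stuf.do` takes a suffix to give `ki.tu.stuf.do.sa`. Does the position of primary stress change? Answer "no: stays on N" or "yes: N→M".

Base `ki.tu.stuf.do` (4 syllables):
  Weights: 2 tu L, 3 stuf L, 4 do L.
  The penult (syllable 3, stuf) is light, so stress falls on the antepenult (syllable 2, tu).
  → primary stress on syllable 2.
Suffixed `ki.tu.stuf.do.sa` (5 syllables):
  Weights: 3 stuf L, 4 do L, 5 sa L.
  The penult (syllable 4, do) is light, so stress falls on the antepenult (syllable 3, stuf).
  → primary stress on syllable 3.

yes: 2→3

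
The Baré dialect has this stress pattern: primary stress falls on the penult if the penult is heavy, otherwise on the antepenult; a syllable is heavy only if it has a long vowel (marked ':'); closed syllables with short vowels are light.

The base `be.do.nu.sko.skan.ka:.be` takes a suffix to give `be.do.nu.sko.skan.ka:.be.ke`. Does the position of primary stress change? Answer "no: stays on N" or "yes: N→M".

no: stays on 6

Base `be.do.nu.sko.skan.ka:.be` (7 syllables):
  Weights: 5 skan L, 6 ka: H, 7 be L.
  The penult (syllable 6, ka:) is heavy, so it takes stress.
  → primary stress on syllable 6.
Suffixed `be.do.nu.sko.skan.ka:.be.ke` (8 syllables):
  Weights: 6 ka: H, 7 be L, 8 ke L.
  The penult (syllable 7, be) is light, so stress falls on the antepenult (syllable 6, ka:).
  → primary stress on syllable 6.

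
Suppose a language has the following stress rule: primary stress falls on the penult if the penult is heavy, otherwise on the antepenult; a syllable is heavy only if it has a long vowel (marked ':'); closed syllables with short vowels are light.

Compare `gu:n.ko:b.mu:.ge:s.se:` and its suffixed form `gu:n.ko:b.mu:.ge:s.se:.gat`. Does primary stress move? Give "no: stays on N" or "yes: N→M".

yes: 4→5

Base `gu:n.ko:b.mu:.ge:s.se:` (5 syllables):
  Weights: 3 mu: H, 4 ge:s H, 5 se: H.
  The penult (syllable 4, ge:s) is heavy, so it takes stress.
  → primary stress on syllable 4.
Suffixed `gu:n.ko:b.mu:.ge:s.se:.gat` (6 syllables):
  Weights: 4 ge:s H, 5 se: H, 6 gat L.
  The penult (syllable 5, se:) is heavy, so it takes stress.
  → primary stress on syllable 5.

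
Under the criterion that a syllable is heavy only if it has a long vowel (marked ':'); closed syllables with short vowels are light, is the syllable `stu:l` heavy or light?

`stu:l`: long vowel, closed (coda /l/). Long vowel → heavy.

heavy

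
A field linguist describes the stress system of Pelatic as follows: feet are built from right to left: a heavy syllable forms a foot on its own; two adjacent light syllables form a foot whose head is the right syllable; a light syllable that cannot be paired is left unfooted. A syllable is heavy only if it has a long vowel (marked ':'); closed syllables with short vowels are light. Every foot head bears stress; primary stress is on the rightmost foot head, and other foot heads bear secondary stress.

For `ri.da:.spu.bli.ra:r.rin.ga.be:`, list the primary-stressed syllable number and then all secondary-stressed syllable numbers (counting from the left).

primary 8, secondary 2, 4, 5, 7

Weights: 1 ri L, 2 da: H, 3 spu L, 4 bli L, 5 ra:r H, 6 rin L, 7 ga L, 8 be: H.
Parse right to left (heavy = foot alone; LL = one foot; stranded L unfooted): ri (ˈda:) (spu.ˈbli) (ˈra:r) (rin.ˈga) (ˈbe:).
Foot heads: 2, 4, 5, 7, 8.
Primary stress on the rightmost head = syllable 8.
Secondary stress on 2, 4, 5, 7: ri.ˌda:.spu.ˌbli.ˌra:r.rin.ˌga.ˈbe:.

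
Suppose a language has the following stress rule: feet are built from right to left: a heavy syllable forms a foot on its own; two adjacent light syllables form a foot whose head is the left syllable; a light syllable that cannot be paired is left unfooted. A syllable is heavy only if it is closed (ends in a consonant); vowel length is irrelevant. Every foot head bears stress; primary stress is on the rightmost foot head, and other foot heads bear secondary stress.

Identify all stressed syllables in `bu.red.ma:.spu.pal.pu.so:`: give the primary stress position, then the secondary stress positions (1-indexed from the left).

primary 6, secondary 2, 3, 5

Weights: 1 bu L, 2 red H, 3 ma: L, 4 spu L, 5 pal H, 6 pu L, 7 so: L.
Parse right to left (heavy = foot alone; LL = one foot; stranded L unfooted): bu (ˈred) (ˈma:.spu) (ˈpal) (ˈpu.so:).
Foot heads: 2, 3, 5, 6.
Primary stress on the rightmost head = syllable 6.
Secondary stress on 2, 3, 5: bu.ˌred.ˌma:.spu.ˌpal.ˈpu.so:.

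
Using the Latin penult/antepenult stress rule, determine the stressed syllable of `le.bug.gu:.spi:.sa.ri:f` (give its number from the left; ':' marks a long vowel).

Classical Latin: stress the penult if heavy (long vowel or closed), else the antepenult.
Weights: 4 spi: H, 5 sa L, 6 ri:f H.
The penult (syllable 5, sa) is light, so stress falls on the antepenult (syllable 4, spi:).
Stress on syllable 4: le.bug.gu:.ˈspi:.sa.ri:f.

4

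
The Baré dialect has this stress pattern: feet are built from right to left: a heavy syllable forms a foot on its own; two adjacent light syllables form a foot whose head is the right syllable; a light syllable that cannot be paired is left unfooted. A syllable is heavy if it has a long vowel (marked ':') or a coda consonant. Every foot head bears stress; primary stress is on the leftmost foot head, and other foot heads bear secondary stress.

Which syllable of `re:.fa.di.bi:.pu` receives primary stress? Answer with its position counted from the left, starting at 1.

Weights: 1 re: H, 2 fa L, 3 di L, 4 bi: H, 5 pu L.
Parse right to left (heavy = foot alone; LL = one foot; stranded L unfooted): (ˈre:) (fa.ˈdi) (ˈbi:) pu.
Foot heads: 1, 3, 4.
Primary stress on the leftmost head = syllable 1.
Primary stress: syllable 1 → ˈre:.fa.di.bi:.pu.

1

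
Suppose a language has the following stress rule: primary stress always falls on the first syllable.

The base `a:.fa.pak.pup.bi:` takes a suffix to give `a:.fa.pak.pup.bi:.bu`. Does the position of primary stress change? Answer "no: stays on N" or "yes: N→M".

no: stays on 1

Base `a:.fa.pak.pup.bi:` (5 syllables):
  The word has 5 syllables; the first syllable is syllable 1 (a:).
  → primary stress on syllable 1.
Suffixed `a:.fa.pak.pup.bi:.bu` (6 syllables):
  The word has 6 syllables; the first syllable is syllable 1 (a:).
  → primary stress on syllable 1.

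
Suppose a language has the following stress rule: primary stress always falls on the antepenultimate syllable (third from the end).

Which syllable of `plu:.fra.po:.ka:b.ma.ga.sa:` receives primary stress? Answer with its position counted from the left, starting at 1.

5

The word has 7 syllables; the antepenultimate syllable (third from the end) is syllable 5 (ma).
Primary stress: syllable 5 → plu:.fra.po:.ka:b.ˈma.ga.sa:.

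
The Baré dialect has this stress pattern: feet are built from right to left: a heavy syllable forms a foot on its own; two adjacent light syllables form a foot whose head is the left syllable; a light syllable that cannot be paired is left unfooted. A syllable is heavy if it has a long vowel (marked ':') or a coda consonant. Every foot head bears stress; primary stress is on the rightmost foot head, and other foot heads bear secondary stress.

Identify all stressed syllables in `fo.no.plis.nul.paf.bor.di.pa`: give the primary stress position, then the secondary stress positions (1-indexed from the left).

Weights: 1 fo L, 2 no L, 3 plis H, 4 nul H, 5 paf H, 6 bor H, 7 di L, 8 pa L.
Parse right to left (heavy = foot alone; LL = one foot; stranded L unfooted): (ˈfo.no) (ˈplis) (ˈnul) (ˈpaf) (ˈbor) (ˈdi.pa).
Foot heads: 1, 3, 4, 5, 6, 7.
Primary stress on the rightmost head = syllable 7.
Secondary stress on 1, 3, 4, 5, 6: ˌfo.no.ˌplis.ˌnul.ˌpaf.ˌbor.ˈdi.pa.

primary 7, secondary 1, 3, 4, 5, 6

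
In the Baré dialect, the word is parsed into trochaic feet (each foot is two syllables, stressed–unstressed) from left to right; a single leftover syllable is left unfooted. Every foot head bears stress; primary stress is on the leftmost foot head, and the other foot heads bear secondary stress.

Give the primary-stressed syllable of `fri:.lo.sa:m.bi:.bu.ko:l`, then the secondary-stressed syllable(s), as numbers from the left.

Parse left to right into trochaic (ˈσσ) feet: (ˈfri:.lo) (ˈsa:m.bi:) (ˈbu.ko:l).
Foot heads (stressed positions): 1, 3, 5.
End Rule Leftmost: primary stress on the leftmost head = syllable 1.
Secondary stress on 3, 5: ˈfri:.lo.ˌsa:m.bi:.ˌbu.ko:l.

primary 1, secondary 3, 5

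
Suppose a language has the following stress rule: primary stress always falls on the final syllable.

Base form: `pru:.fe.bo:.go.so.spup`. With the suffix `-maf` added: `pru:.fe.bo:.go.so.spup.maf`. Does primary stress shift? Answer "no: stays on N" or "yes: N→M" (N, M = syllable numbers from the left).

yes: 6→7

Base `pru:.fe.bo:.go.so.spup` (6 syllables):
  The word has 6 syllables; the final syllable is syllable 6 (spup).
  → primary stress on syllable 6.
Suffixed `pru:.fe.bo:.go.so.spup.maf` (7 syllables):
  The word has 7 syllables; the final syllable is syllable 7 (maf).
  → primary stress on syllable 7.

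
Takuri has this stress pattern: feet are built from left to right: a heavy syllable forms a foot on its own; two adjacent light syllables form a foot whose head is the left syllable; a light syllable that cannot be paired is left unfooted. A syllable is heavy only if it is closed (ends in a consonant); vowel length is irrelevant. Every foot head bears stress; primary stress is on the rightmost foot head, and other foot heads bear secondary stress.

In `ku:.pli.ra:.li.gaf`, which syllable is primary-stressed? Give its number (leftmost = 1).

5

Weights: 1 ku: L, 2 pli L, 3 ra: L, 4 li L, 5 gaf H.
Parse left to right (heavy = foot alone; LL = one foot; stranded L unfooted): (ˈku:.pli) (ˈra:.li) (ˈgaf).
Foot heads: 1, 3, 5.
Primary stress on the rightmost head = syllable 5.
Primary stress: syllable 5 → ku:.pli.ra:.li.ˈgaf.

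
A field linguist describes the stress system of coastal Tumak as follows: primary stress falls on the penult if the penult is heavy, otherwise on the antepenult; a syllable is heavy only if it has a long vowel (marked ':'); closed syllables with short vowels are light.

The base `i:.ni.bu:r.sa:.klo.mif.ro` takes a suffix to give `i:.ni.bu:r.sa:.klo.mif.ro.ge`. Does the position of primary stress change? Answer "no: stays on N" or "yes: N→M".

Base `i:.ni.bu:r.sa:.klo.mif.ro` (7 syllables):
  Weights: 5 klo L, 6 mif L, 7 ro L.
  The penult (syllable 6, mif) is light, so stress falls on the antepenult (syllable 5, klo).
  → primary stress on syllable 5.
Suffixed `i:.ni.bu:r.sa:.klo.mif.ro.ge` (8 syllables):
  Weights: 6 mif L, 7 ro L, 8 ge L.
  The penult (syllable 7, ro) is light, so stress falls on the antepenult (syllable 6, mif).
  → primary stress on syllable 6.

yes: 5→6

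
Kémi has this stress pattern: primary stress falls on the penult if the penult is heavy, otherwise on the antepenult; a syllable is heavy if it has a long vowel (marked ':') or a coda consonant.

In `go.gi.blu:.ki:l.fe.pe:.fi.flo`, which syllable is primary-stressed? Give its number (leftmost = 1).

6

Weights: 6 pe: H, 7 fi L, 8 flo L.
The penult (syllable 7, fi) is light, so stress falls on the antepenult (syllable 6, pe:).
Primary stress: syllable 6 → go.gi.blu:.ki:l.fe.ˈpe:.fi.flo.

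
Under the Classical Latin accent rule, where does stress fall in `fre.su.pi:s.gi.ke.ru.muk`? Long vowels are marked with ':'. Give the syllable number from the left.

Classical Latin: stress the penult if heavy (long vowel or closed), else the antepenult.
Weights: 5 ke L, 6 ru L, 7 muk H.
The penult (syllable 6, ru) is light, so stress falls on the antepenult (syllable 5, ke).
Stress on syllable 5: fre.su.pi:s.gi.ˈke.ru.muk.

5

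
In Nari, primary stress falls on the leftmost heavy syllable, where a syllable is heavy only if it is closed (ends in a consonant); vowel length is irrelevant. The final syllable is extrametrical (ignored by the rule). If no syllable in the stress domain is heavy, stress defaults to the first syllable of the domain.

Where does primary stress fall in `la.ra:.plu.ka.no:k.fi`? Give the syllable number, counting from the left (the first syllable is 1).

The final syllable (6, fi) is extrametrical; the stress domain is syllables 1–5.
Weights: 1 la L, 2 ra: L, 3 plu L, 4 ka L, 5 no:k H.
Heavy syllables in the domain: 5. The leftmost is syllable 5 (no:k).
Primary stress: syllable 5 → la.ra:.plu.ka.ˈno:k.fi.

5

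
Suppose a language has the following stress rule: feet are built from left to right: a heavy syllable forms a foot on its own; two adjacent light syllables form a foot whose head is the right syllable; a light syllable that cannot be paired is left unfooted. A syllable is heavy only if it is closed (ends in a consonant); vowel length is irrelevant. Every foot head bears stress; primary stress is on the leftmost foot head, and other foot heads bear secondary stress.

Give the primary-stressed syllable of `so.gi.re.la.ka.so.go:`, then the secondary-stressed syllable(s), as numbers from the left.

Weights: 1 so L, 2 gi L, 3 re L, 4 la L, 5 ka L, 6 so L, 7 go: L.
Parse left to right (heavy = foot alone; LL = one foot; stranded L unfooted): (so.ˈgi) (re.ˈla) (ka.ˈso) go:.
Foot heads: 2, 4, 6.
Primary stress on the leftmost head = syllable 2.
Secondary stress on 4, 6: so.ˈgi.re.ˌla.ka.ˌso.go:.

primary 2, secondary 4, 6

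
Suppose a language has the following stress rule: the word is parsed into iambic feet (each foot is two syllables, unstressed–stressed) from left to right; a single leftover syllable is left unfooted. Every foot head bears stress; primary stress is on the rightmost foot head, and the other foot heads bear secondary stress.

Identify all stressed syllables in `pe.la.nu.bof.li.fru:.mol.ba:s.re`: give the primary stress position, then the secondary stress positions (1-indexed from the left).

primary 8, secondary 2, 4, 6

Parse left to right into iambic (σˈσ) feet: (pe.ˈla) (nu.ˈbof) (li.ˈfru:) (mol.ˈba:s) re. Syllable 9 is left unfooted.
Foot heads (stressed positions): 2, 4, 6, 8.
End Rule Rightmost: primary stress on the rightmost head = syllable 8.
Secondary stress on 2, 4, 6: pe.ˌla.nu.ˌbof.li.ˌfru:.mol.ˈba:s.re.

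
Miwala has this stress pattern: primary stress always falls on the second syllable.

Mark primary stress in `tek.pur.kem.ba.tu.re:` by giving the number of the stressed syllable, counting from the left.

2

The word has 6 syllables; the second syllable is syllable 2 (pur).
Primary stress: syllable 2 → tek.ˈpur.kem.ba.tu.re:.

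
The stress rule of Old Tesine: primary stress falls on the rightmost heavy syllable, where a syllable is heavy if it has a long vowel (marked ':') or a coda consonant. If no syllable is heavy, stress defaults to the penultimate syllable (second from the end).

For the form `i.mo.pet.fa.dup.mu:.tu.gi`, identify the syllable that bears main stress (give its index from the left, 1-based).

6

Weights: 1 i L, 2 mo L, 3 pet H, 4 fa L, 5 dup H, 6 mu: H, 7 tu L, 8 gi L.
Heavy syllables in the domain: 3, 5, 6. The rightmost is syllable 6 (mu:).
Primary stress: syllable 6 → i.mo.pet.fa.dup.ˈmu:.tu.gi.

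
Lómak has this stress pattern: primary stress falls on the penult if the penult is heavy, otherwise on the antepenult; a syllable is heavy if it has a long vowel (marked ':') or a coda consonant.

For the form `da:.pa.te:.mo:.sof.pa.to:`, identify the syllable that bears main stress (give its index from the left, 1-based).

5

Weights: 5 sof H, 6 pa L, 7 to: H.
The penult (syllable 6, pa) is light, so stress falls on the antepenult (syllable 5, sof).
Primary stress: syllable 5 → da:.pa.te:.mo:.ˈsof.pa.to:.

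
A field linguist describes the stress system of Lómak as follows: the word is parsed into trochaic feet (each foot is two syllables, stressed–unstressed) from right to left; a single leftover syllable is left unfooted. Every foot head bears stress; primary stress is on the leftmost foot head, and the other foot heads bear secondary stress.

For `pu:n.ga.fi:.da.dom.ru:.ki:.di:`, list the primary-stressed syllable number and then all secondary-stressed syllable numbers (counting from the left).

primary 1, secondary 3, 5, 7

Parse right to left into trochaic (ˈσσ) feet: (ˈpu:n.ga) (ˈfi:.da) (ˈdom.ru:) (ˈki:.di:).
Foot heads (stressed positions): 1, 3, 5, 7.
End Rule Leftmost: primary stress on the leftmost head = syllable 1.
Secondary stress on 3, 5, 7: ˈpu:n.ga.ˌfi:.da.ˌdom.ru:.ˌki:.di:.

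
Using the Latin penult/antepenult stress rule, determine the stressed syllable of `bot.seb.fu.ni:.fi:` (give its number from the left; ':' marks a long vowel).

4

Classical Latin: stress the penult if heavy (long vowel or closed), else the antepenult.
Weights: 3 fu L, 4 ni: H, 5 fi: H.
The penult (syllable 4, ni:) is heavy, so it takes stress.
Stress on syllable 4: bot.seb.fu.ˈni:.fi:.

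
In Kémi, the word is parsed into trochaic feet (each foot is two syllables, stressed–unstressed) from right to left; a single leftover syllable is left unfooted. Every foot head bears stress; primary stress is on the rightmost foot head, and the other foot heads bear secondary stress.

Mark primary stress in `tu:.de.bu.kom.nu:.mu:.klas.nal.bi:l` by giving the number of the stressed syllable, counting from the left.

8

Parse right to left into trochaic (ˈσσ) feet: tu: (ˈde.bu) (ˈkom.nu:) (ˈmu:.klas) (ˈnal.bi:l). Syllable 1 is left unfooted.
Foot heads (stressed positions): 2, 4, 6, 8.
End Rule Rightmost: primary stress on the rightmost head = syllable 8.
Primary stress: syllable 8 → tu:.de.bu.kom.nu:.mu:.klas.ˈnal.bi:l.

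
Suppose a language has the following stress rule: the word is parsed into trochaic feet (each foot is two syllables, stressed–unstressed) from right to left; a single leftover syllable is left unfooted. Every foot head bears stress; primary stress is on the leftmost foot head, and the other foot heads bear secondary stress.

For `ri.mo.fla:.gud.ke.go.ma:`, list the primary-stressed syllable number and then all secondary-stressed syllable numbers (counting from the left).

Parse right to left into trochaic (ˈσσ) feet: ri (ˈmo.fla:) (ˈgud.ke) (ˈgo.ma:). Syllable 1 is left unfooted.
Foot heads (stressed positions): 2, 4, 6.
End Rule Leftmost: primary stress on the leftmost head = syllable 2.
Secondary stress on 4, 6: ri.ˈmo.fla:.ˌgud.ke.ˌgo.ma:.

primary 2, secondary 4, 6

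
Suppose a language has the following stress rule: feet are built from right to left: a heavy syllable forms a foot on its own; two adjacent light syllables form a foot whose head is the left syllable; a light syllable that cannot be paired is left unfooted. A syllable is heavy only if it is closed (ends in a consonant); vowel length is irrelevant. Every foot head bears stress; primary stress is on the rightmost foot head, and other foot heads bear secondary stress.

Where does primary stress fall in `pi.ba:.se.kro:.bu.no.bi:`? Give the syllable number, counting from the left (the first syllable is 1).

Weights: 1 pi L, 2 ba: L, 3 se L, 4 kro: L, 5 bu L, 6 no L, 7 bi: L.
Parse right to left (heavy = foot alone; LL = one foot; stranded L unfooted): pi (ˈba:.se) (ˈkro:.bu) (ˈno.bi:).
Foot heads: 2, 4, 6.
Primary stress on the rightmost head = syllable 6.
Primary stress: syllable 6 → pi.ba:.se.kro:.bu.ˈno.bi:.

6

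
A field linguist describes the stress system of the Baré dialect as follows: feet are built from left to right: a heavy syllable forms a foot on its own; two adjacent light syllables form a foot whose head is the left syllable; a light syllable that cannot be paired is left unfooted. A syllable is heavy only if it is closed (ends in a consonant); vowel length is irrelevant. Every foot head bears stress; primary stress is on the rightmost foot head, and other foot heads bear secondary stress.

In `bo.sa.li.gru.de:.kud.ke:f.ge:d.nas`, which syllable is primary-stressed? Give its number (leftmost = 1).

Weights: 1 bo L, 2 sa L, 3 li L, 4 gru L, 5 de: L, 6 kud H, 7 ke:f H, 8 ge:d H, 9 nas H.
Parse left to right (heavy = foot alone; LL = one foot; stranded L unfooted): (ˈbo.sa) (ˈli.gru) de: (ˈkud) (ˈke:f) (ˈge:d) (ˈnas).
Foot heads: 1, 3, 6, 7, 8, 9.
Primary stress on the rightmost head = syllable 9.
Primary stress: syllable 9 → bo.sa.li.gru.de:.kud.ke:f.ge:d.ˈnas.

9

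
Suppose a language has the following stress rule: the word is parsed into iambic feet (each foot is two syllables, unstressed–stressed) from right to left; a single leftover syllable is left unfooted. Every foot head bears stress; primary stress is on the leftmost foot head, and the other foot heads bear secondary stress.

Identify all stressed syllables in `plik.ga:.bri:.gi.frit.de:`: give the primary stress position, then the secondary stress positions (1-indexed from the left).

primary 2, secondary 4, 6

Parse right to left into iambic (σˈσ) feet: (plik.ˈga:) (bri:.ˈgi) (frit.ˈde:).
Foot heads (stressed positions): 2, 4, 6.
End Rule Leftmost: primary stress on the leftmost head = syllable 2.
Secondary stress on 4, 6: plik.ˈga:.bri:.ˌgi.frit.ˌde:.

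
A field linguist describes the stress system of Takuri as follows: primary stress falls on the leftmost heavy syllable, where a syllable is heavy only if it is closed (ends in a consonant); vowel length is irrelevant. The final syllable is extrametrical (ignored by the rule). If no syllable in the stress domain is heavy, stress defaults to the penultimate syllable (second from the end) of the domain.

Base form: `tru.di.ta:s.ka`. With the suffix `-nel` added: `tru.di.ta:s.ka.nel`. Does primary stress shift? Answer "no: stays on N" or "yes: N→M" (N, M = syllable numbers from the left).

Base `tru.di.ta:s.ka` (4 syllables):
  The final syllable (4, ka) is extrametrical; the stress domain is syllables 1–3.
  Weights: 1 tru L, 2 di L, 3 ta:s H.
  Heavy syllables in the domain: 3. The leftmost is syllable 3 (ta:s).
  → primary stress on syllable 3.
Suffixed `tru.di.ta:s.ka.nel` (5 syllables):
  The final syllable (5, nel) is extrametrical; the stress domain is syllables 1–4.
  Weights: 1 tru L, 2 di L, 3 ta:s H, 4 ka L.
  Heavy syllables in the domain: 3. The leftmost is syllable 3 (ta:s).
  → primary stress on syllable 3.

no: stays on 3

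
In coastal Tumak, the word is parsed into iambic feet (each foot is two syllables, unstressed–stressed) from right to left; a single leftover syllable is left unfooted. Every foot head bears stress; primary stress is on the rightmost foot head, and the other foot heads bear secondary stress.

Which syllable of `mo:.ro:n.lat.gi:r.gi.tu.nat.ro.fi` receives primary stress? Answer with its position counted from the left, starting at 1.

Parse right to left into iambic (σˈσ) feet: mo: (ro:n.ˈlat) (gi:r.ˈgi) (tu.ˈnat) (ro.ˈfi). Syllable 1 is left unfooted.
Foot heads (stressed positions): 3, 5, 7, 9.
End Rule Rightmost: primary stress on the rightmost head = syllable 9.
Primary stress: syllable 9 → mo:.ro:n.lat.gi:r.gi.tu.nat.ro.ˈfi.

9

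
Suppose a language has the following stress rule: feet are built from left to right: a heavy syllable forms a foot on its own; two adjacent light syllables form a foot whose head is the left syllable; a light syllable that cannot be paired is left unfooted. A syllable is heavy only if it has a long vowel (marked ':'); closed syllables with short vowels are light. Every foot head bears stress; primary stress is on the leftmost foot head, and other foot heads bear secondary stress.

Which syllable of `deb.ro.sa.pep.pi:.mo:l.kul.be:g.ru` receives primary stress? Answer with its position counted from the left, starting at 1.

Weights: 1 deb L, 2 ro L, 3 sa L, 4 pep L, 5 pi: H, 6 mo:l H, 7 kul L, 8 be:g H, 9 ru L.
Parse left to right (heavy = foot alone; LL = one foot; stranded L unfooted): (ˈdeb.ro) (ˈsa.pep) (ˈpi:) (ˈmo:l) kul (ˈbe:g) ru.
Foot heads: 1, 3, 5, 6, 8.
Primary stress on the leftmost head = syllable 1.
Primary stress: syllable 1 → ˈdeb.ro.sa.pep.pi:.mo:l.kul.be:g.ru.

1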